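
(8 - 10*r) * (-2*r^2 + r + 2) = 20*r^3 - 26*r^2 - 12*r + 16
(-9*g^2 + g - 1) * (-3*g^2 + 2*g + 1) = 27*g^4 - 21*g^3 - 4*g^2 - g - 1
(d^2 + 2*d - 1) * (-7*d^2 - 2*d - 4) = -7*d^4 - 16*d^3 - d^2 - 6*d + 4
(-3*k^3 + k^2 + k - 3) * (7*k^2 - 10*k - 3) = -21*k^5 + 37*k^4 + 6*k^3 - 34*k^2 + 27*k + 9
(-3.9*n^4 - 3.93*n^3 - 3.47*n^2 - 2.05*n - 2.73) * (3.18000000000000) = -12.402*n^4 - 12.4974*n^3 - 11.0346*n^2 - 6.519*n - 8.6814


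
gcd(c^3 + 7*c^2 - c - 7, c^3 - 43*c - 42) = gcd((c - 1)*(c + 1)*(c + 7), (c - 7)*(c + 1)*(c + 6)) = c + 1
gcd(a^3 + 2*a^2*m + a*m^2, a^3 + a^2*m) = a^2 + a*m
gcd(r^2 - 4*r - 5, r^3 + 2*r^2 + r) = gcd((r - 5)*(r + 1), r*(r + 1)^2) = r + 1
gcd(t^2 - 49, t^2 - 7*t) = t - 7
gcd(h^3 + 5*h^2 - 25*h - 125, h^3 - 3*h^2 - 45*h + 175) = h - 5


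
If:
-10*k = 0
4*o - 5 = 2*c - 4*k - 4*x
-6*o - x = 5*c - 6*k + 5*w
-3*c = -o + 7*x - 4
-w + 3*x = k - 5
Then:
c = -625/78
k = 0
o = -71/12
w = 753/52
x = 493/156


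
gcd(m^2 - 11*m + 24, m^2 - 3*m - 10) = 1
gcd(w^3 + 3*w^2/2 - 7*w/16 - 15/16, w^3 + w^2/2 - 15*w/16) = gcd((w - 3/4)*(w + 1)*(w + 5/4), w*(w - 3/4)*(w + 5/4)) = w^2 + w/2 - 15/16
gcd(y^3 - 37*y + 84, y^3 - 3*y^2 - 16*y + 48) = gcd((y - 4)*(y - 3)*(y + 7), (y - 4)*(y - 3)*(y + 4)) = y^2 - 7*y + 12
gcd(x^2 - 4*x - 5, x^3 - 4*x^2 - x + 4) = x + 1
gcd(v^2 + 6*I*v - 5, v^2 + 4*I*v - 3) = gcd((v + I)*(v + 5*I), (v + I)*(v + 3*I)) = v + I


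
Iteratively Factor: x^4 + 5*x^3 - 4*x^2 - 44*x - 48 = (x + 4)*(x^3 + x^2 - 8*x - 12) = (x + 2)*(x + 4)*(x^2 - x - 6) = (x - 3)*(x + 2)*(x + 4)*(x + 2)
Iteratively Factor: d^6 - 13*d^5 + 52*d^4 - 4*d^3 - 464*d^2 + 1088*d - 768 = (d - 4)*(d^5 - 9*d^4 + 16*d^3 + 60*d^2 - 224*d + 192) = (d - 4)*(d + 3)*(d^4 - 12*d^3 + 52*d^2 - 96*d + 64) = (d - 4)^2*(d + 3)*(d^3 - 8*d^2 + 20*d - 16) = (d - 4)^3*(d + 3)*(d^2 - 4*d + 4) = (d - 4)^3*(d - 2)*(d + 3)*(d - 2)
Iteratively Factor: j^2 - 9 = (j - 3)*(j + 3)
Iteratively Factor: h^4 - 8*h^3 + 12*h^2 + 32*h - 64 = (h - 2)*(h^3 - 6*h^2 + 32) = (h - 2)*(h + 2)*(h^2 - 8*h + 16) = (h - 4)*(h - 2)*(h + 2)*(h - 4)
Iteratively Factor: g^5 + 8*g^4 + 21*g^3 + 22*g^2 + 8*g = (g + 4)*(g^4 + 4*g^3 + 5*g^2 + 2*g) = (g + 1)*(g + 4)*(g^3 + 3*g^2 + 2*g) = (g + 1)^2*(g + 4)*(g^2 + 2*g) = g*(g + 1)^2*(g + 4)*(g + 2)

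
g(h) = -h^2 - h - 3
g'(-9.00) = 17.00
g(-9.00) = -75.00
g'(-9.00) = 17.00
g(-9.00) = -75.00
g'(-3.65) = 6.30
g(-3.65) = -12.67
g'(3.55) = -8.10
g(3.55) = -19.15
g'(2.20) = -5.40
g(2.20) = -10.04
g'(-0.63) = 0.26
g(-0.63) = -2.77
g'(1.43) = -3.86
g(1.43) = -6.47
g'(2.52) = -6.04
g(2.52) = -11.87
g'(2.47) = -5.94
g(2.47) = -11.57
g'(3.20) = -7.40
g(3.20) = -16.44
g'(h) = -2*h - 1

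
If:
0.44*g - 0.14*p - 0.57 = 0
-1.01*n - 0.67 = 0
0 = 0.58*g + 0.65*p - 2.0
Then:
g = 1.77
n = -0.66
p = 1.50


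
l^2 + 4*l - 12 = (l - 2)*(l + 6)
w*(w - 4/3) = w^2 - 4*w/3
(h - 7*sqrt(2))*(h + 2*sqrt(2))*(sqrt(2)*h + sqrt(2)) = sqrt(2)*h^3 - 10*h^2 + sqrt(2)*h^2 - 28*sqrt(2)*h - 10*h - 28*sqrt(2)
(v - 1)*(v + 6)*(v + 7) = v^3 + 12*v^2 + 29*v - 42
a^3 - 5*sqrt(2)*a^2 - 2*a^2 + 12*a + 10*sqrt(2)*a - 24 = (a - 2)*(a - 3*sqrt(2))*(a - 2*sqrt(2))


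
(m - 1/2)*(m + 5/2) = m^2 + 2*m - 5/4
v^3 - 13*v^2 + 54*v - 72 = (v - 6)*(v - 4)*(v - 3)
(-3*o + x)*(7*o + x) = -21*o^2 + 4*o*x + x^2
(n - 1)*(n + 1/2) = n^2 - n/2 - 1/2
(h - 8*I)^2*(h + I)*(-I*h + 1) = -I*h^4 - 14*h^3 + 33*I*h^2 - 112*h - 64*I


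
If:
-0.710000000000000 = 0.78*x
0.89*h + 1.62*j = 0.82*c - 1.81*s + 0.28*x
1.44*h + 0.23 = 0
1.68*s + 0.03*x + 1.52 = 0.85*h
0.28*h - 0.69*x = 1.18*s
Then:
No Solution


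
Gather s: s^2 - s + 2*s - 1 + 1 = s^2 + s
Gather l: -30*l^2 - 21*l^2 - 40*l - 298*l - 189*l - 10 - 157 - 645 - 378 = -51*l^2 - 527*l - 1190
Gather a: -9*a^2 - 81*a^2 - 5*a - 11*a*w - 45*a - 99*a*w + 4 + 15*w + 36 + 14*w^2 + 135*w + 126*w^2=-90*a^2 + a*(-110*w - 50) + 140*w^2 + 150*w + 40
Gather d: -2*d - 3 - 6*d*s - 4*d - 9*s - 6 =d*(-6*s - 6) - 9*s - 9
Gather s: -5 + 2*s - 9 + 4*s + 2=6*s - 12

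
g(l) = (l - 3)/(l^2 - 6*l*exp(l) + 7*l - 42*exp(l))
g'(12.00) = 0.00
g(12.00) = 0.00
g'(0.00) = -0.09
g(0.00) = 0.07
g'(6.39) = 0.00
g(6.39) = -0.00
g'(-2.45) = -0.10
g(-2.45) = 0.40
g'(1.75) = -0.01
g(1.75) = 0.00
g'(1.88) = -0.01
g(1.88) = 0.00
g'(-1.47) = -0.15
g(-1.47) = 0.28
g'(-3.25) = -0.10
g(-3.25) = 0.48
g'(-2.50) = -0.10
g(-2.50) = 0.41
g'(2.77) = -0.00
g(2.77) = 0.00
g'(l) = (l - 3)*(6*l*exp(l) - 2*l + 48*exp(l) - 7)/(l^2 - 6*l*exp(l) + 7*l - 42*exp(l))^2 + 1/(l^2 - 6*l*exp(l) + 7*l - 42*exp(l)) = (l^2 - 6*l*exp(l) + 7*l + (l - 3)*(6*l*exp(l) - 2*l + 48*exp(l) - 7) - 42*exp(l))/(l^2 - 6*l*exp(l) + 7*l - 42*exp(l))^2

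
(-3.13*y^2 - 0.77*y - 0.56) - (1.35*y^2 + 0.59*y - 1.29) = -4.48*y^2 - 1.36*y + 0.73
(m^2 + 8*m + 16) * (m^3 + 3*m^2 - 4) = m^5 + 11*m^4 + 40*m^3 + 44*m^2 - 32*m - 64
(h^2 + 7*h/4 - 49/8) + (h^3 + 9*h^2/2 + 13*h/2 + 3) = h^3 + 11*h^2/2 + 33*h/4 - 25/8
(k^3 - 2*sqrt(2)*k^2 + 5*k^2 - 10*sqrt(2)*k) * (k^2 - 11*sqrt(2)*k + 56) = k^5 - 13*sqrt(2)*k^4 + 5*k^4 - 65*sqrt(2)*k^3 + 100*k^3 - 112*sqrt(2)*k^2 + 500*k^2 - 560*sqrt(2)*k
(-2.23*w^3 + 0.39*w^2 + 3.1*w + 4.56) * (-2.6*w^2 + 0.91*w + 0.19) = 5.798*w^5 - 3.0433*w^4 - 8.1288*w^3 - 8.9609*w^2 + 4.7386*w + 0.8664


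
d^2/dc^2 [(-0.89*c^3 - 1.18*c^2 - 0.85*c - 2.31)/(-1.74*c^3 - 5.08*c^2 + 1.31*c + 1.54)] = (-8.58863999999994*c^6 + 27.6127560000002*c^5 + 173.761272*c^4 + 451.394966*c^3 + 419.577312*c^2 - 2.53360800000002*c + 46.238962)/(5.268024*c^9 + 46.140624*c^8 + 122.81094*c^7 + 47.632888*c^6 - 174.135318*c^5 - 72.010548*c^4 + 71.622013*c^3 + 28.214802*c^2 - 9.320388*c - 3.652264)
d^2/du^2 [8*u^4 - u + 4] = 96*u^2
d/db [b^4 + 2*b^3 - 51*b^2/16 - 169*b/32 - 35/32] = 4*b^3 + 6*b^2 - 51*b/8 - 169/32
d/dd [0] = 0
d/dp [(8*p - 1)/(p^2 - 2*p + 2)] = 2*(-4*p^2 + p + 7)/(p^4 - 4*p^3 + 8*p^2 - 8*p + 4)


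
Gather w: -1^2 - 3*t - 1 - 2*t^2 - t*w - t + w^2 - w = -2*t^2 - 4*t + w^2 + w*(-t - 1) - 2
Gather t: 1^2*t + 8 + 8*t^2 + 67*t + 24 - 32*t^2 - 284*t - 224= -24*t^2 - 216*t - 192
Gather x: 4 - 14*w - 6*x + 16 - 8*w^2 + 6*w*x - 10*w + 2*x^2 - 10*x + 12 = -8*w^2 - 24*w + 2*x^2 + x*(6*w - 16) + 32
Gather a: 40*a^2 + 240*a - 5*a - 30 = 40*a^2 + 235*a - 30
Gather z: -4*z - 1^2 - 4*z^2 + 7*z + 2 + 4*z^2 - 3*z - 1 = 0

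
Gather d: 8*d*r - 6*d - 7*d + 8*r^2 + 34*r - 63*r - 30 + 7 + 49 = d*(8*r - 13) + 8*r^2 - 29*r + 26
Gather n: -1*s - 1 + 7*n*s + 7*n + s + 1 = n*(7*s + 7)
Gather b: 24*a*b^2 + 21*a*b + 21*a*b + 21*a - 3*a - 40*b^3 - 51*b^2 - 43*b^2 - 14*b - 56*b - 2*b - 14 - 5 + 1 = 18*a - 40*b^3 + b^2*(24*a - 94) + b*(42*a - 72) - 18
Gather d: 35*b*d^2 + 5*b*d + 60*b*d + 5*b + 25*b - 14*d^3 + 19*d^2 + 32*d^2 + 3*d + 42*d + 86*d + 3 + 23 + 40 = 30*b - 14*d^3 + d^2*(35*b + 51) + d*(65*b + 131) + 66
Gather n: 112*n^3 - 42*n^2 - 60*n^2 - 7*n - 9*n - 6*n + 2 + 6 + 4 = 112*n^3 - 102*n^2 - 22*n + 12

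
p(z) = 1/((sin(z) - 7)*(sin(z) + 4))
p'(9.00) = 0.00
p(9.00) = -0.03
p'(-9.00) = 0.00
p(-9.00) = -0.04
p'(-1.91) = -0.00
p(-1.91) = -0.04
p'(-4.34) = -0.00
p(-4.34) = -0.03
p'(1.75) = -0.00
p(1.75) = -0.03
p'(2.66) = -0.00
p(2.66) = -0.03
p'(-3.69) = -0.00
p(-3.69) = -0.03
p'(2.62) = -0.00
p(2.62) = -0.03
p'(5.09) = 0.00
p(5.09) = -0.04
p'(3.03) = -0.00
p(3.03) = -0.04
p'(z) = -cos(z)/((sin(z) - 7)*(sin(z) + 4)^2) - cos(z)/((sin(z) - 7)^2*(sin(z) + 4)) = (3 - 2*sin(z))*cos(z)/((sin(z) - 7)^2*(sin(z) + 4)^2)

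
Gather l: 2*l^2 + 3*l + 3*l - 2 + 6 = 2*l^2 + 6*l + 4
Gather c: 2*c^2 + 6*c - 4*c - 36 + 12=2*c^2 + 2*c - 24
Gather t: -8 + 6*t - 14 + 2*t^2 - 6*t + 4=2*t^2 - 18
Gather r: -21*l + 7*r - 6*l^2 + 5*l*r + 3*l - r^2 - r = -6*l^2 - 18*l - r^2 + r*(5*l + 6)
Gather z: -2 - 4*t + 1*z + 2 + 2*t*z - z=2*t*z - 4*t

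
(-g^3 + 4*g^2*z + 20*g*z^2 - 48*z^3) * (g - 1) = -g^4 + 4*g^3*z + g^3 + 20*g^2*z^2 - 4*g^2*z - 48*g*z^3 - 20*g*z^2 + 48*z^3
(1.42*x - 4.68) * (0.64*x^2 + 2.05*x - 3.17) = 0.9088*x^3 - 0.0842000000000005*x^2 - 14.0954*x + 14.8356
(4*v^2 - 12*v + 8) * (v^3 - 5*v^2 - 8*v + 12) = 4*v^5 - 32*v^4 + 36*v^3 + 104*v^2 - 208*v + 96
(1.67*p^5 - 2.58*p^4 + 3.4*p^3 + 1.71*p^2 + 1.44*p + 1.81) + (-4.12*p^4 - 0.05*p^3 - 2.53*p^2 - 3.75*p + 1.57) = 1.67*p^5 - 6.7*p^4 + 3.35*p^3 - 0.82*p^2 - 2.31*p + 3.38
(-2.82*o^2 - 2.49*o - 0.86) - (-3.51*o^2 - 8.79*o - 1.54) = 0.69*o^2 + 6.3*o + 0.68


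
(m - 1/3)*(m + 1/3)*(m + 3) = m^3 + 3*m^2 - m/9 - 1/3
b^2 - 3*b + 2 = (b - 2)*(b - 1)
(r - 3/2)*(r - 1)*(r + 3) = r^3 + r^2/2 - 6*r + 9/2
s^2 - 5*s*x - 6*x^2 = (s - 6*x)*(s + x)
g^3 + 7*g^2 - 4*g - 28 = (g - 2)*(g + 2)*(g + 7)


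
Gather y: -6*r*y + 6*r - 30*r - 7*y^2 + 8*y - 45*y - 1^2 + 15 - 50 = -24*r - 7*y^2 + y*(-6*r - 37) - 36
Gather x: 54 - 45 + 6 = 15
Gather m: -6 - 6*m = -6*m - 6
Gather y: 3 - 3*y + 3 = 6 - 3*y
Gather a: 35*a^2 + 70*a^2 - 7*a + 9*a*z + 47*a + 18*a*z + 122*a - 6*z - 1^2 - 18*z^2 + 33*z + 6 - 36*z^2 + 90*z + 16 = 105*a^2 + a*(27*z + 162) - 54*z^2 + 117*z + 21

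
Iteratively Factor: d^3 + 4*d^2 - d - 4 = (d - 1)*(d^2 + 5*d + 4) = (d - 1)*(d + 4)*(d + 1)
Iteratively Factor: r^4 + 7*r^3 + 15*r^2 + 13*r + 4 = (r + 1)*(r^3 + 6*r^2 + 9*r + 4) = (r + 1)^2*(r^2 + 5*r + 4) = (r + 1)^3*(r + 4)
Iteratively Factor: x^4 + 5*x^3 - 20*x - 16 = (x + 1)*(x^3 + 4*x^2 - 4*x - 16) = (x + 1)*(x + 2)*(x^2 + 2*x - 8) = (x - 2)*(x + 1)*(x + 2)*(x + 4)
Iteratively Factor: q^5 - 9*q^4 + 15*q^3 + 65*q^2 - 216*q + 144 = (q - 4)*(q^4 - 5*q^3 - 5*q^2 + 45*q - 36) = (q - 4)*(q - 1)*(q^3 - 4*q^2 - 9*q + 36) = (q - 4)*(q - 3)*(q - 1)*(q^2 - q - 12) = (q - 4)^2*(q - 3)*(q - 1)*(q + 3)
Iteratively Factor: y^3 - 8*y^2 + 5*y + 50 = (y - 5)*(y^2 - 3*y - 10) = (y - 5)*(y + 2)*(y - 5)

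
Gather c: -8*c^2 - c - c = -8*c^2 - 2*c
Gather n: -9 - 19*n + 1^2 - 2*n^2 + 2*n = -2*n^2 - 17*n - 8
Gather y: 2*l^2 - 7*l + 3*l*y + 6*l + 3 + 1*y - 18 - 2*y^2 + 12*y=2*l^2 - l - 2*y^2 + y*(3*l + 13) - 15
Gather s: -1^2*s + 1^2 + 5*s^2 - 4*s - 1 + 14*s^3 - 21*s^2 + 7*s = 14*s^3 - 16*s^2 + 2*s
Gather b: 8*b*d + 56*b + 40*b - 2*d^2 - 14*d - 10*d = b*(8*d + 96) - 2*d^2 - 24*d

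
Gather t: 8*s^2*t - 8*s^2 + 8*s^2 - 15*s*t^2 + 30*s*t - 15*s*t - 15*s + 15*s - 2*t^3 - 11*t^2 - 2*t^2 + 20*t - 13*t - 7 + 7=-2*t^3 + t^2*(-15*s - 13) + t*(8*s^2 + 15*s + 7)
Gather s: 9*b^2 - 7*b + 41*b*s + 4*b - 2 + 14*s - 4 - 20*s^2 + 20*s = 9*b^2 - 3*b - 20*s^2 + s*(41*b + 34) - 6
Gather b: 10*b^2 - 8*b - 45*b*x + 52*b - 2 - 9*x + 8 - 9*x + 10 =10*b^2 + b*(44 - 45*x) - 18*x + 16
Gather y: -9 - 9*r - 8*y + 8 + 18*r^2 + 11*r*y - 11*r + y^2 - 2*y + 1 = 18*r^2 - 20*r + y^2 + y*(11*r - 10)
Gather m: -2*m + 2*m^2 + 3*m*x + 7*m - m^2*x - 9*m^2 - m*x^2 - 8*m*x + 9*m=m^2*(-x - 7) + m*(-x^2 - 5*x + 14)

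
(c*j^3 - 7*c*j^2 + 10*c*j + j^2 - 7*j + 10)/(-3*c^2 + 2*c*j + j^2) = (c*j^3 - 7*c*j^2 + 10*c*j + j^2 - 7*j + 10)/(-3*c^2 + 2*c*j + j^2)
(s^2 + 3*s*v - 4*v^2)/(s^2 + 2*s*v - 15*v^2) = (s^2 + 3*s*v - 4*v^2)/(s^2 + 2*s*v - 15*v^2)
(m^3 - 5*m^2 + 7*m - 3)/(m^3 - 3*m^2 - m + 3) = (m - 1)/(m + 1)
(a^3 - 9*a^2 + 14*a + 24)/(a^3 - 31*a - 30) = (a - 4)/(a + 5)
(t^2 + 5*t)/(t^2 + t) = (t + 5)/(t + 1)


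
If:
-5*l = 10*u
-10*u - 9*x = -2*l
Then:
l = 9*x/7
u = -9*x/14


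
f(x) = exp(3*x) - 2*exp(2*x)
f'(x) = 3*exp(3*x) - 4*exp(2*x)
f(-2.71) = -0.01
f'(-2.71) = -0.02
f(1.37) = 29.97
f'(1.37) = 120.89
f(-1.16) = -0.17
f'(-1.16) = -0.30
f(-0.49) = -0.52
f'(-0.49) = -0.81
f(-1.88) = -0.04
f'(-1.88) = -0.08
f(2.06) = 359.87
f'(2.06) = 1202.74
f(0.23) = -1.17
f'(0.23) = -0.36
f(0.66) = -0.24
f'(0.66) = 6.75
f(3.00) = 7296.23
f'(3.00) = 22695.54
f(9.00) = 531916920663.52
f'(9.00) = 1595882081928.85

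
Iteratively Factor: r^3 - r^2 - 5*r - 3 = (r + 1)*(r^2 - 2*r - 3) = (r + 1)^2*(r - 3)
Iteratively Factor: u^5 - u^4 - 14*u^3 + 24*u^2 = (u + 4)*(u^4 - 5*u^3 + 6*u^2) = u*(u + 4)*(u^3 - 5*u^2 + 6*u) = u^2*(u + 4)*(u^2 - 5*u + 6) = u^2*(u - 2)*(u + 4)*(u - 3)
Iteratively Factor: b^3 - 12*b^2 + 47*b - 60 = (b - 4)*(b^2 - 8*b + 15) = (b - 5)*(b - 4)*(b - 3)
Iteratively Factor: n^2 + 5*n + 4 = (n + 4)*(n + 1)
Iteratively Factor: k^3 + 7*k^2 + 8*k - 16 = (k + 4)*(k^2 + 3*k - 4) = (k - 1)*(k + 4)*(k + 4)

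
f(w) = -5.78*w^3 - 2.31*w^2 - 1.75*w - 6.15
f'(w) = -17.34*w^2 - 4.62*w - 1.75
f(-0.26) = -5.75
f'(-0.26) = -1.72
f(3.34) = -253.13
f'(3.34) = -210.62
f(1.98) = -63.54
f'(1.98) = -78.88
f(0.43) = -7.79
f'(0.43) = -6.94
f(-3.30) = 182.18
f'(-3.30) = -175.34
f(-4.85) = 607.41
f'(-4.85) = -387.22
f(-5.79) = 1048.47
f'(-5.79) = -556.31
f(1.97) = -62.75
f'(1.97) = -78.15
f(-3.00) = 134.37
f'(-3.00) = -143.95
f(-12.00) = 9670.05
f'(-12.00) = -2443.27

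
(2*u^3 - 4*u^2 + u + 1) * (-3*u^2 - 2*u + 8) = -6*u^5 + 8*u^4 + 21*u^3 - 37*u^2 + 6*u + 8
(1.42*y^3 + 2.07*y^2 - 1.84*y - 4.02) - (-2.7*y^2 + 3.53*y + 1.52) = 1.42*y^3 + 4.77*y^2 - 5.37*y - 5.54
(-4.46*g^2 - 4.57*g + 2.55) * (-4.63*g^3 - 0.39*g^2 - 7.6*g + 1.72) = 20.6498*g^5 + 22.8985*g^4 + 23.8718*g^3 + 26.0663*g^2 - 27.2404*g + 4.386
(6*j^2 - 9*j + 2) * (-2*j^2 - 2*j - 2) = -12*j^4 + 6*j^3 + 2*j^2 + 14*j - 4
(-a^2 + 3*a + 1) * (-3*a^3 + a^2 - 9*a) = 3*a^5 - 10*a^4 + 9*a^3 - 26*a^2 - 9*a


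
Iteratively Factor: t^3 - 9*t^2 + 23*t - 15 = (t - 3)*(t^2 - 6*t + 5) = (t - 5)*(t - 3)*(t - 1)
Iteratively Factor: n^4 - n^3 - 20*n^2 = (n + 4)*(n^3 - 5*n^2) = (n - 5)*(n + 4)*(n^2) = n*(n - 5)*(n + 4)*(n)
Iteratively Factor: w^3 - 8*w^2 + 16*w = (w - 4)*(w^2 - 4*w) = w*(w - 4)*(w - 4)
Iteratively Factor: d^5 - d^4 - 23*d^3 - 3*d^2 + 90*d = (d - 5)*(d^4 + 4*d^3 - 3*d^2 - 18*d) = d*(d - 5)*(d^3 + 4*d^2 - 3*d - 18) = d*(d - 5)*(d + 3)*(d^2 + d - 6) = d*(d - 5)*(d - 2)*(d + 3)*(d + 3)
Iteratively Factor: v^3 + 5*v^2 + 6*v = (v)*(v^2 + 5*v + 6) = v*(v + 3)*(v + 2)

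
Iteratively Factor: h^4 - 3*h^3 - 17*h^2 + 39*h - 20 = (h + 4)*(h^3 - 7*h^2 + 11*h - 5) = (h - 1)*(h + 4)*(h^2 - 6*h + 5) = (h - 5)*(h - 1)*(h + 4)*(h - 1)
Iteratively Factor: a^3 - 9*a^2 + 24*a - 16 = (a - 1)*(a^2 - 8*a + 16) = (a - 4)*(a - 1)*(a - 4)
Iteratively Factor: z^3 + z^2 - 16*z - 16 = (z + 1)*(z^2 - 16) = (z - 4)*(z + 1)*(z + 4)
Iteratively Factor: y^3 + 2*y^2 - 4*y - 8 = (y - 2)*(y^2 + 4*y + 4) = (y - 2)*(y + 2)*(y + 2)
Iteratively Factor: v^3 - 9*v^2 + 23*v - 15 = (v - 3)*(v^2 - 6*v + 5) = (v - 5)*(v - 3)*(v - 1)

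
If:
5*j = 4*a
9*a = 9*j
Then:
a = 0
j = 0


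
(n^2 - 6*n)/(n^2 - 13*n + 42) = n/(n - 7)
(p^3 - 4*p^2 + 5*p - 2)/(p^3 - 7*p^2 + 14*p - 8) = (p - 1)/(p - 4)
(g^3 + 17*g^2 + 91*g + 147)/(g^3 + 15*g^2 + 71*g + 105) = (g + 7)/(g + 5)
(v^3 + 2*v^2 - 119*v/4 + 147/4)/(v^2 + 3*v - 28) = (v^2 - 5*v + 21/4)/(v - 4)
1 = 1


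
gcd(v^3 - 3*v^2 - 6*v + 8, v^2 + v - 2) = v^2 + v - 2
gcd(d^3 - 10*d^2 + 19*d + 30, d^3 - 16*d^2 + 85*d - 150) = d^2 - 11*d + 30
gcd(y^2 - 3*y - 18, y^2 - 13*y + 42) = y - 6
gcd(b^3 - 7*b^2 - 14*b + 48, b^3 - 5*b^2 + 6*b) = b - 2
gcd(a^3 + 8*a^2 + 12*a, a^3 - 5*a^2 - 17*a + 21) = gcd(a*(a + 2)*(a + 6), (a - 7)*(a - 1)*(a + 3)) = 1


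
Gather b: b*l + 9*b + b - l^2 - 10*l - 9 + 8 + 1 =b*(l + 10) - l^2 - 10*l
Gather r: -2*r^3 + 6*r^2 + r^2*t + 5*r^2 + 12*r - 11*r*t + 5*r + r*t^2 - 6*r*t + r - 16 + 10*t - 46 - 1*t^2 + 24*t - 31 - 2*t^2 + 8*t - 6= -2*r^3 + r^2*(t + 11) + r*(t^2 - 17*t + 18) - 3*t^2 + 42*t - 99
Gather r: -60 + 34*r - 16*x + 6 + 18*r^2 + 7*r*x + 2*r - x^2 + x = 18*r^2 + r*(7*x + 36) - x^2 - 15*x - 54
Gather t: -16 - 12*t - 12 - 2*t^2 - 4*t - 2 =-2*t^2 - 16*t - 30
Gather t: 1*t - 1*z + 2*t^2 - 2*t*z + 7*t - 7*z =2*t^2 + t*(8 - 2*z) - 8*z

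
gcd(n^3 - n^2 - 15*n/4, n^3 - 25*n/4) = n^2 - 5*n/2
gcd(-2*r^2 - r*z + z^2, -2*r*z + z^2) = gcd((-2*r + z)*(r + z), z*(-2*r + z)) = -2*r + z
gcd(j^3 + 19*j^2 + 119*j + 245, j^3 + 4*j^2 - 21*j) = j + 7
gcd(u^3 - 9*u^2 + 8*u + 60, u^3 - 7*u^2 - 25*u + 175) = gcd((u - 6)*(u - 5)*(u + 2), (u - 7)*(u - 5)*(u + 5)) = u - 5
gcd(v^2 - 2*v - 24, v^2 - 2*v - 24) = v^2 - 2*v - 24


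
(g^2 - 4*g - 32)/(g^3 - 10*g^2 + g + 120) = (g + 4)/(g^2 - 2*g - 15)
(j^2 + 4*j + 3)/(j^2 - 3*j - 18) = (j + 1)/(j - 6)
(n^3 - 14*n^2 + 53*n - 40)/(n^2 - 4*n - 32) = (n^2 - 6*n + 5)/(n + 4)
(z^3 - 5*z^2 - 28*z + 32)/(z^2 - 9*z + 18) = (z^3 - 5*z^2 - 28*z + 32)/(z^2 - 9*z + 18)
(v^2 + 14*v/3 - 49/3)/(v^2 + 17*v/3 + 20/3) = (3*v^2 + 14*v - 49)/(3*v^2 + 17*v + 20)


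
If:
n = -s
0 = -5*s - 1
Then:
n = 1/5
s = -1/5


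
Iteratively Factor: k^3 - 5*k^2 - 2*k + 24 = (k - 4)*(k^2 - k - 6) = (k - 4)*(k + 2)*(k - 3)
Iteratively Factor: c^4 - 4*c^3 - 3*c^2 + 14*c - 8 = (c - 1)*(c^3 - 3*c^2 - 6*c + 8) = (c - 1)*(c + 2)*(c^2 - 5*c + 4) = (c - 4)*(c - 1)*(c + 2)*(c - 1)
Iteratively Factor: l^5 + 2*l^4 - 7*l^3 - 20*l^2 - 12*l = (l + 1)*(l^4 + l^3 - 8*l^2 - 12*l) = (l + 1)*(l + 2)*(l^3 - l^2 - 6*l) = l*(l + 1)*(l + 2)*(l^2 - l - 6) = l*(l - 3)*(l + 1)*(l + 2)*(l + 2)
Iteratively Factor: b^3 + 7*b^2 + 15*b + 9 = (b + 3)*(b^2 + 4*b + 3) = (b + 3)^2*(b + 1)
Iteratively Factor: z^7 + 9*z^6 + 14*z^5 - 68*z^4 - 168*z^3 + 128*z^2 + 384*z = (z + 2)*(z^6 + 7*z^5 - 68*z^3 - 32*z^2 + 192*z) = (z - 2)*(z + 2)*(z^5 + 9*z^4 + 18*z^3 - 32*z^2 - 96*z) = (z - 2)^2*(z + 2)*(z^4 + 11*z^3 + 40*z^2 + 48*z) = z*(z - 2)^2*(z + 2)*(z^3 + 11*z^2 + 40*z + 48) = z*(z - 2)^2*(z + 2)*(z + 4)*(z^2 + 7*z + 12) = z*(z - 2)^2*(z + 2)*(z + 3)*(z + 4)*(z + 4)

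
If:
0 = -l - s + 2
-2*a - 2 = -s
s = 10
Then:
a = 4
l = -8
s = 10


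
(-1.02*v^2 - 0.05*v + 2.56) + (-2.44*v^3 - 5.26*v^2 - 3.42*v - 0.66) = -2.44*v^3 - 6.28*v^2 - 3.47*v + 1.9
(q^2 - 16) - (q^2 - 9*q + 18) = 9*q - 34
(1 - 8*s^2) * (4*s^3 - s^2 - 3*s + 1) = -32*s^5 + 8*s^4 + 28*s^3 - 9*s^2 - 3*s + 1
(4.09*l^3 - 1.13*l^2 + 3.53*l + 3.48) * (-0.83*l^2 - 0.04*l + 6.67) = -3.3947*l^5 + 0.7743*l^4 + 24.3956*l^3 - 10.5667*l^2 + 23.4059*l + 23.2116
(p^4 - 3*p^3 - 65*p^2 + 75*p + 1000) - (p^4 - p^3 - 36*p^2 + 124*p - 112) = -2*p^3 - 29*p^2 - 49*p + 1112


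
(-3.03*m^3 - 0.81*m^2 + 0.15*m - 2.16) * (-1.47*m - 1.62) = 4.4541*m^4 + 6.0993*m^3 + 1.0917*m^2 + 2.9322*m + 3.4992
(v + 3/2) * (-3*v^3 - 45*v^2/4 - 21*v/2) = -3*v^4 - 63*v^3/4 - 219*v^2/8 - 63*v/4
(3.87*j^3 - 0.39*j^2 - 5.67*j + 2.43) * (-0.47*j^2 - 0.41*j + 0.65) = -1.8189*j^5 - 1.4034*j^4 + 5.3403*j^3 + 0.9291*j^2 - 4.6818*j + 1.5795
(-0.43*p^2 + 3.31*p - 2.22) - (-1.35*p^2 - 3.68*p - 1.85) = 0.92*p^2 + 6.99*p - 0.37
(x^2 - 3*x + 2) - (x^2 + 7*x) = 2 - 10*x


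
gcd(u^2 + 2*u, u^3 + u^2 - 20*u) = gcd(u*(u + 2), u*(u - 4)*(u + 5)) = u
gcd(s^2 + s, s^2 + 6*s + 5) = s + 1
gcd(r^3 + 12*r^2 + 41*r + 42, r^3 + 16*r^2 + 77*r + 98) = r^2 + 9*r + 14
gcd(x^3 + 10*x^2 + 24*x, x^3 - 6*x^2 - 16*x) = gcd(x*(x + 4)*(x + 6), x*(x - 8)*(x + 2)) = x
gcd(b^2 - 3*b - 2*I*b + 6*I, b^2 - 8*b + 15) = b - 3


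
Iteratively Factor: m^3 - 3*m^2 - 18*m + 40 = (m - 2)*(m^2 - m - 20) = (m - 5)*(m - 2)*(m + 4)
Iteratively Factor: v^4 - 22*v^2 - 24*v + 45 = (v - 5)*(v^3 + 5*v^2 + 3*v - 9) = (v - 5)*(v - 1)*(v^2 + 6*v + 9) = (v - 5)*(v - 1)*(v + 3)*(v + 3)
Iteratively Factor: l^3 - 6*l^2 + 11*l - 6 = (l - 1)*(l^2 - 5*l + 6) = (l - 2)*(l - 1)*(l - 3)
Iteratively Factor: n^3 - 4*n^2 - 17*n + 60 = (n + 4)*(n^2 - 8*n + 15) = (n - 3)*(n + 4)*(n - 5)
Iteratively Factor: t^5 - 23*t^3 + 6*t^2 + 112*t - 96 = (t - 1)*(t^4 + t^3 - 22*t^2 - 16*t + 96) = (t - 1)*(t + 4)*(t^3 - 3*t^2 - 10*t + 24) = (t - 2)*(t - 1)*(t + 4)*(t^2 - t - 12) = (t - 2)*(t - 1)*(t + 3)*(t + 4)*(t - 4)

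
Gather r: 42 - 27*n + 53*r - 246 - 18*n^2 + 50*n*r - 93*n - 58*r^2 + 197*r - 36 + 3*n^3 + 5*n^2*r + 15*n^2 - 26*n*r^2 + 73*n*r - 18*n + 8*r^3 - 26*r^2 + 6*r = 3*n^3 - 3*n^2 - 138*n + 8*r^3 + r^2*(-26*n - 84) + r*(5*n^2 + 123*n + 256) - 240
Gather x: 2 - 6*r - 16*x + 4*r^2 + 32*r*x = 4*r^2 - 6*r + x*(32*r - 16) + 2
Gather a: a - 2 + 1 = a - 1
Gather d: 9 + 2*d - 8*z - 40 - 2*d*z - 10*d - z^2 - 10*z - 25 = d*(-2*z - 8) - z^2 - 18*z - 56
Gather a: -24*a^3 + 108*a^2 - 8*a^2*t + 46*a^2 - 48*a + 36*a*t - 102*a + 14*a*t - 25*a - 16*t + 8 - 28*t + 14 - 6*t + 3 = -24*a^3 + a^2*(154 - 8*t) + a*(50*t - 175) - 50*t + 25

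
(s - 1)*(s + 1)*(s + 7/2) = s^3 + 7*s^2/2 - s - 7/2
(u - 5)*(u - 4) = u^2 - 9*u + 20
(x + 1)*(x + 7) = x^2 + 8*x + 7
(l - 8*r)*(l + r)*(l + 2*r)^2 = l^4 - 3*l^3*r - 32*l^2*r^2 - 60*l*r^3 - 32*r^4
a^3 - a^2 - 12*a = a*(a - 4)*(a + 3)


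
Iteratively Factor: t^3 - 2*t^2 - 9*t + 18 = (t - 3)*(t^2 + t - 6) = (t - 3)*(t - 2)*(t + 3)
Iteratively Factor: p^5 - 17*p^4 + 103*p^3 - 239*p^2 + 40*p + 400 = (p - 5)*(p^4 - 12*p^3 + 43*p^2 - 24*p - 80) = (p - 5)*(p - 4)*(p^3 - 8*p^2 + 11*p + 20) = (p - 5)^2*(p - 4)*(p^2 - 3*p - 4) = (p - 5)^2*(p - 4)*(p + 1)*(p - 4)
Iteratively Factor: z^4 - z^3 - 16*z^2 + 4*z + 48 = (z + 2)*(z^3 - 3*z^2 - 10*z + 24) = (z - 4)*(z + 2)*(z^2 + z - 6) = (z - 4)*(z - 2)*(z + 2)*(z + 3)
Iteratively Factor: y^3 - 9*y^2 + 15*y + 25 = (y - 5)*(y^2 - 4*y - 5) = (y - 5)^2*(y + 1)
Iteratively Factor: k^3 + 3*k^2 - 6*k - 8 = (k - 2)*(k^2 + 5*k + 4) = (k - 2)*(k + 1)*(k + 4)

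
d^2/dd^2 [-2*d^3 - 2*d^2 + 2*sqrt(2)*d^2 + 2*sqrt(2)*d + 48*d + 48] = -12*d - 4 + 4*sqrt(2)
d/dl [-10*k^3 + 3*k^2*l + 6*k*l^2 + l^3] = 3*k^2 + 12*k*l + 3*l^2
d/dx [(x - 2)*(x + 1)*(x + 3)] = 3*x^2 + 4*x - 5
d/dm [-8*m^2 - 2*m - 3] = -16*m - 2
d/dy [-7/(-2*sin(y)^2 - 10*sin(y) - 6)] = -7*(2*sin(y) + 5)*cos(y)/(2*(sin(y)^2 + 5*sin(y) + 3)^2)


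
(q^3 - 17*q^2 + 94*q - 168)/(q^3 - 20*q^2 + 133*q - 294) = (q - 4)/(q - 7)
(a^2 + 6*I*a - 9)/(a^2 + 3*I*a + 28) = (a^2 + 6*I*a - 9)/(a^2 + 3*I*a + 28)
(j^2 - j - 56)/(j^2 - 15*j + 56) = (j + 7)/(j - 7)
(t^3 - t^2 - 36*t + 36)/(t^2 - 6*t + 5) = (t^2 - 36)/(t - 5)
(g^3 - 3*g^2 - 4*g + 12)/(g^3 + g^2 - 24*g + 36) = (g + 2)/(g + 6)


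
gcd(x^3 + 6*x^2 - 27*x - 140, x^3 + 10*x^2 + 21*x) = x + 7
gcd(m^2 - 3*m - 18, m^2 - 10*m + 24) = m - 6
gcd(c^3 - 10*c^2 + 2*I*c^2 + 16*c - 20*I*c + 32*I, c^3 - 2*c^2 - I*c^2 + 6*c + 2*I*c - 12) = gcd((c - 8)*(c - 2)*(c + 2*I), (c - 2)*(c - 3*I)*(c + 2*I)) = c^2 + c*(-2 + 2*I) - 4*I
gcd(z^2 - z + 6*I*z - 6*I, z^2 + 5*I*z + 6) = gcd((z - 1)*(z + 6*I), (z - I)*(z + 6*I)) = z + 6*I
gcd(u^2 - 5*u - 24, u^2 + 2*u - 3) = u + 3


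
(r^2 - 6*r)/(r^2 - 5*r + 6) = r*(r - 6)/(r^2 - 5*r + 6)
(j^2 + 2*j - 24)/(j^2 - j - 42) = (j - 4)/(j - 7)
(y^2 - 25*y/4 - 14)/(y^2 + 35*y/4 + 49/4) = (y - 8)/(y + 7)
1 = 1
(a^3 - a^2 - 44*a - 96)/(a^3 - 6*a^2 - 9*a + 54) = (a^2 - 4*a - 32)/(a^2 - 9*a + 18)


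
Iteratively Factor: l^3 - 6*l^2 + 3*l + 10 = (l + 1)*(l^2 - 7*l + 10) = (l - 5)*(l + 1)*(l - 2)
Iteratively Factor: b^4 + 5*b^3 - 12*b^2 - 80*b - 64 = (b + 4)*(b^3 + b^2 - 16*b - 16) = (b - 4)*(b + 4)*(b^2 + 5*b + 4) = (b - 4)*(b + 1)*(b + 4)*(b + 4)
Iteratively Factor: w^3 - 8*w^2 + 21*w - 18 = (w - 3)*(w^2 - 5*w + 6) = (w - 3)*(w - 2)*(w - 3)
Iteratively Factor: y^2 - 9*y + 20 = (y - 5)*(y - 4)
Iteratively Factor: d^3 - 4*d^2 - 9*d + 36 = (d + 3)*(d^2 - 7*d + 12) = (d - 4)*(d + 3)*(d - 3)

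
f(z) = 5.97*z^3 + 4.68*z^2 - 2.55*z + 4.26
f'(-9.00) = 1363.92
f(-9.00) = -3945.84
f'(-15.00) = 3886.80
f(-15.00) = -19053.24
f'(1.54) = 54.34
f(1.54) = 33.24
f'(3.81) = 293.09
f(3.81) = 392.66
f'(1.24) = 36.59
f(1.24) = 19.68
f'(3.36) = 231.10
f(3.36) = 274.99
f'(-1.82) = 39.74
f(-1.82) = -11.59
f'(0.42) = 4.54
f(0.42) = 4.46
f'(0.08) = -1.69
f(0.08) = 4.09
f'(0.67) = 11.76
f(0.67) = 6.45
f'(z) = 17.91*z^2 + 9.36*z - 2.55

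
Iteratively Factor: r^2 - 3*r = (r)*(r - 3)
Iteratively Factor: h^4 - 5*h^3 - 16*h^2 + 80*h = (h - 5)*(h^3 - 16*h) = h*(h - 5)*(h^2 - 16) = h*(h - 5)*(h + 4)*(h - 4)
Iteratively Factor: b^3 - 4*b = (b + 2)*(b^2 - 2*b) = b*(b + 2)*(b - 2)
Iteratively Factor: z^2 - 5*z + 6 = (z - 3)*(z - 2)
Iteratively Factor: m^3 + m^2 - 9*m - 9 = (m - 3)*(m^2 + 4*m + 3) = (m - 3)*(m + 1)*(m + 3)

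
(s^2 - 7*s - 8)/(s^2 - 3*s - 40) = (s + 1)/(s + 5)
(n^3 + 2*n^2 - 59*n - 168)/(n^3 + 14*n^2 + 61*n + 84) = (n - 8)/(n + 4)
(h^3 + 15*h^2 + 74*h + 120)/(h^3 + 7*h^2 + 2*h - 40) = (h + 6)/(h - 2)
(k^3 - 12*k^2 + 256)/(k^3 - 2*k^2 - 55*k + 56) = (k^2 - 4*k - 32)/(k^2 + 6*k - 7)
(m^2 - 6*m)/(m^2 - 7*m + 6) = m/(m - 1)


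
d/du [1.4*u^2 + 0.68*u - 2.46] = 2.8*u + 0.68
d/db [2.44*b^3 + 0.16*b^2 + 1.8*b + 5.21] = 7.32*b^2 + 0.32*b + 1.8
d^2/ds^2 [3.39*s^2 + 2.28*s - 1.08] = 6.78000000000000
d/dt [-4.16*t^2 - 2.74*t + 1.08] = -8.32*t - 2.74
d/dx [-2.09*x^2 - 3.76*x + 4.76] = -4.18*x - 3.76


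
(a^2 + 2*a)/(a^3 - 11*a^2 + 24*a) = (a + 2)/(a^2 - 11*a + 24)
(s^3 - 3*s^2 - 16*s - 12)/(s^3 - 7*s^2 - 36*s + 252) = (s^2 + 3*s + 2)/(s^2 - s - 42)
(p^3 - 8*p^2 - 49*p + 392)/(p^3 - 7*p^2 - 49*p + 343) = (p - 8)/(p - 7)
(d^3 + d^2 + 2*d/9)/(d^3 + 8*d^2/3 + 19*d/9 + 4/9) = d*(3*d + 2)/(3*d^2 + 7*d + 4)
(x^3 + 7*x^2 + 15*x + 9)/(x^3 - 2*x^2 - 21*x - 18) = (x + 3)/(x - 6)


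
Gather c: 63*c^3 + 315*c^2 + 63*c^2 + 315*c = 63*c^3 + 378*c^2 + 315*c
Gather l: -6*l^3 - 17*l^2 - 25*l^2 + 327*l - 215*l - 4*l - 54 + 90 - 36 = -6*l^3 - 42*l^2 + 108*l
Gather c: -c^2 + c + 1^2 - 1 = -c^2 + c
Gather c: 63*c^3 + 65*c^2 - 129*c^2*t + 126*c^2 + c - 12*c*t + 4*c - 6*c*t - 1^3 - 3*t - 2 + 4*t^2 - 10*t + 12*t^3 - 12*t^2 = 63*c^3 + c^2*(191 - 129*t) + c*(5 - 18*t) + 12*t^3 - 8*t^2 - 13*t - 3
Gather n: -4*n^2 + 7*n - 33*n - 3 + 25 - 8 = -4*n^2 - 26*n + 14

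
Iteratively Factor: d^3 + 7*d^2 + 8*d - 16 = (d + 4)*(d^2 + 3*d - 4) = (d - 1)*(d + 4)*(d + 4)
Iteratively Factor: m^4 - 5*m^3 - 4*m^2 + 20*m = (m)*(m^3 - 5*m^2 - 4*m + 20) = m*(m - 2)*(m^2 - 3*m - 10) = m*(m - 5)*(m - 2)*(m + 2)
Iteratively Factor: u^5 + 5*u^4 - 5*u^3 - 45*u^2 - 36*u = (u + 4)*(u^4 + u^3 - 9*u^2 - 9*u) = (u + 3)*(u + 4)*(u^3 - 2*u^2 - 3*u) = u*(u + 3)*(u + 4)*(u^2 - 2*u - 3) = u*(u + 1)*(u + 3)*(u + 4)*(u - 3)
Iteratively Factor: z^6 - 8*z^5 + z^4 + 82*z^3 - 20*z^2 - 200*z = (z - 2)*(z^5 - 6*z^4 - 11*z^3 + 60*z^2 + 100*z) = z*(z - 2)*(z^4 - 6*z^3 - 11*z^2 + 60*z + 100) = z*(z - 2)*(z + 2)*(z^3 - 8*z^2 + 5*z + 50) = z*(z - 2)*(z + 2)^2*(z^2 - 10*z + 25) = z*(z - 5)*(z - 2)*(z + 2)^2*(z - 5)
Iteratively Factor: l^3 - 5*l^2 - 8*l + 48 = (l + 3)*(l^2 - 8*l + 16) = (l - 4)*(l + 3)*(l - 4)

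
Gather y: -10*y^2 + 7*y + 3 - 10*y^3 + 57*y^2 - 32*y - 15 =-10*y^3 + 47*y^2 - 25*y - 12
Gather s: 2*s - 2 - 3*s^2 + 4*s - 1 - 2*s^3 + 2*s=-2*s^3 - 3*s^2 + 8*s - 3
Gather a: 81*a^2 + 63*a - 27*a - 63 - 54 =81*a^2 + 36*a - 117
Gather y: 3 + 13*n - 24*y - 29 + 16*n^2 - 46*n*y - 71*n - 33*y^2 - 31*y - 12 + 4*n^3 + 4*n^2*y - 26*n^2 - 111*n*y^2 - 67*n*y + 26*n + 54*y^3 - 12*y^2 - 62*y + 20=4*n^3 - 10*n^2 - 32*n + 54*y^3 + y^2*(-111*n - 45) + y*(4*n^2 - 113*n - 117) - 18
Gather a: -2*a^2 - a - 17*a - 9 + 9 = -2*a^2 - 18*a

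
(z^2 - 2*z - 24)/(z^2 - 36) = (z + 4)/(z + 6)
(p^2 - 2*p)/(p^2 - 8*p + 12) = p/(p - 6)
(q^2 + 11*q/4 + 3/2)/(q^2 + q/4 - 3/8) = 2*(q + 2)/(2*q - 1)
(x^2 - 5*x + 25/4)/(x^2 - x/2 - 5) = (x - 5/2)/(x + 2)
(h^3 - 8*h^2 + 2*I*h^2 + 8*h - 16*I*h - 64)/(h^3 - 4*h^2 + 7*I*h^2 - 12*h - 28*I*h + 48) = (h^2 - 2*h*(4 + I) + 16*I)/(h^2 + h*(-4 + 3*I) - 12*I)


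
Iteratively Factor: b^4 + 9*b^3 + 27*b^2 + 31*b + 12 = (b + 1)*(b^3 + 8*b^2 + 19*b + 12) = (b + 1)^2*(b^2 + 7*b + 12) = (b + 1)^2*(b + 3)*(b + 4)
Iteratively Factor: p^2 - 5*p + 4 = (p - 1)*(p - 4)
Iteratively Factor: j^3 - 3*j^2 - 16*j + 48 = (j - 3)*(j^2 - 16) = (j - 4)*(j - 3)*(j + 4)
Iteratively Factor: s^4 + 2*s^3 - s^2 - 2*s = (s + 2)*(s^3 - s) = s*(s + 2)*(s^2 - 1) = s*(s + 1)*(s + 2)*(s - 1)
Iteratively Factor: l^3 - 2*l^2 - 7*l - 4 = (l - 4)*(l^2 + 2*l + 1) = (l - 4)*(l + 1)*(l + 1)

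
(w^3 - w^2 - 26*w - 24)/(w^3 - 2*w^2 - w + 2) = (w^2 - 2*w - 24)/(w^2 - 3*w + 2)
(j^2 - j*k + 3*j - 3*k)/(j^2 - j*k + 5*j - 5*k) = (j + 3)/(j + 5)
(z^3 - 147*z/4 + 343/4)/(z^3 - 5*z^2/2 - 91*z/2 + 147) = (z - 7/2)/(z - 6)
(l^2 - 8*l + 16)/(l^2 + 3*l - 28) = (l - 4)/(l + 7)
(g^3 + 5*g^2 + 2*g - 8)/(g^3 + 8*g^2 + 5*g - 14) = (g + 4)/(g + 7)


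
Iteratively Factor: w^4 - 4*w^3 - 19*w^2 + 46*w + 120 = (w - 5)*(w^3 + w^2 - 14*w - 24) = (w - 5)*(w - 4)*(w^2 + 5*w + 6) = (w - 5)*(w - 4)*(w + 2)*(w + 3)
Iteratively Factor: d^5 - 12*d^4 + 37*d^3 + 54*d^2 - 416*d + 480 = (d + 3)*(d^4 - 15*d^3 + 82*d^2 - 192*d + 160) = (d - 4)*(d + 3)*(d^3 - 11*d^2 + 38*d - 40) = (d - 4)*(d - 2)*(d + 3)*(d^2 - 9*d + 20) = (d - 4)^2*(d - 2)*(d + 3)*(d - 5)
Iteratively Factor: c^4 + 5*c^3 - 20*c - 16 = (c + 2)*(c^3 + 3*c^2 - 6*c - 8) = (c + 2)*(c + 4)*(c^2 - c - 2) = (c + 1)*(c + 2)*(c + 4)*(c - 2)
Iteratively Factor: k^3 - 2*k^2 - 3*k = (k + 1)*(k^2 - 3*k) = k*(k + 1)*(k - 3)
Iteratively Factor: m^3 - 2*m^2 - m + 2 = (m - 1)*(m^2 - m - 2) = (m - 1)*(m + 1)*(m - 2)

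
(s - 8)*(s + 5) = s^2 - 3*s - 40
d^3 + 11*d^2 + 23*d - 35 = (d - 1)*(d + 5)*(d + 7)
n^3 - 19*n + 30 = (n - 3)*(n - 2)*(n + 5)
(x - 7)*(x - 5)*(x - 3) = x^3 - 15*x^2 + 71*x - 105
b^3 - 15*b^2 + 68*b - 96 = (b - 8)*(b - 4)*(b - 3)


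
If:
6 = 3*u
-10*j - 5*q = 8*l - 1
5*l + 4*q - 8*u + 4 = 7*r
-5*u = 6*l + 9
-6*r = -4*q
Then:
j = 2821/120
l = -19/6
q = -167/4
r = -167/6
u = 2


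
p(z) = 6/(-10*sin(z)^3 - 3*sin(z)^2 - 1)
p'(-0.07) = -1.60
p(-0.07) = -5.93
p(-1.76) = 1.08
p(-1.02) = 1.99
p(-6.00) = -4.13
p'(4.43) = -1.41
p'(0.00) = 0.00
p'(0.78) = 2.29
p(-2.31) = 4.29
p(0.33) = -3.62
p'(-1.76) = -0.84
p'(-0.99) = 6.96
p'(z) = 6*(30*sin(z)^2*cos(z) + 6*sin(z)*cos(z))/(-10*sin(z)^3 - 3*sin(z)^2 - 1)^2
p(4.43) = 1.18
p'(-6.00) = 10.98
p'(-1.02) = 5.78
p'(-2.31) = -24.73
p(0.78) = -1.01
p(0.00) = -6.00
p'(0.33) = 10.55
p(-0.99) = 2.18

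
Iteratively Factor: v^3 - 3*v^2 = (v)*(v^2 - 3*v) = v*(v - 3)*(v)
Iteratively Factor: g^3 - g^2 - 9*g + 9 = (g - 1)*(g^2 - 9) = (g - 3)*(g - 1)*(g + 3)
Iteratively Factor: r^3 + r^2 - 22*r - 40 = (r + 4)*(r^2 - 3*r - 10) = (r + 2)*(r + 4)*(r - 5)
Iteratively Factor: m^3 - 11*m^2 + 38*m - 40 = (m - 5)*(m^2 - 6*m + 8) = (m - 5)*(m - 2)*(m - 4)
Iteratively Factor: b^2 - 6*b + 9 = (b - 3)*(b - 3)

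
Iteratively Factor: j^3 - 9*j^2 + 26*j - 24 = (j - 3)*(j^2 - 6*j + 8) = (j - 3)*(j - 2)*(j - 4)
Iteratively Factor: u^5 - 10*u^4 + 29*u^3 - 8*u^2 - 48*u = (u - 4)*(u^4 - 6*u^3 + 5*u^2 + 12*u) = (u - 4)*(u - 3)*(u^3 - 3*u^2 - 4*u) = (u - 4)^2*(u - 3)*(u^2 + u) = (u - 4)^2*(u - 3)*(u + 1)*(u)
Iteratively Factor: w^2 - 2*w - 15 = (w + 3)*(w - 5)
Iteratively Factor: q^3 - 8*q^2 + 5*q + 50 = (q + 2)*(q^2 - 10*q + 25) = (q - 5)*(q + 2)*(q - 5)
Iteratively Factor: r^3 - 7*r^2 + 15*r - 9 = (r - 3)*(r^2 - 4*r + 3) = (r - 3)^2*(r - 1)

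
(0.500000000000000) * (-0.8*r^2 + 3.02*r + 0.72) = -0.4*r^2 + 1.51*r + 0.36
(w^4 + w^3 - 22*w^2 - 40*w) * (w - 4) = w^5 - 3*w^4 - 26*w^3 + 48*w^2 + 160*w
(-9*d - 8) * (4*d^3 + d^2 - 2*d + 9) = -36*d^4 - 41*d^3 + 10*d^2 - 65*d - 72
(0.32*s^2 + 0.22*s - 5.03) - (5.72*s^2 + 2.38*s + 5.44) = -5.4*s^2 - 2.16*s - 10.47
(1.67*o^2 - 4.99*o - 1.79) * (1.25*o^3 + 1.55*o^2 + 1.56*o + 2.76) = 2.0875*o^5 - 3.649*o^4 - 7.3668*o^3 - 5.9497*o^2 - 16.5648*o - 4.9404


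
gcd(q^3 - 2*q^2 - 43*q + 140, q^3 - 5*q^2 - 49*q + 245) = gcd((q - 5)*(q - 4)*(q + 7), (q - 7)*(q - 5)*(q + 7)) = q^2 + 2*q - 35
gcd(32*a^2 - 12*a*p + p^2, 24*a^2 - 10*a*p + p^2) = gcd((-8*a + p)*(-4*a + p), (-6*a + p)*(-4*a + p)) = -4*a + p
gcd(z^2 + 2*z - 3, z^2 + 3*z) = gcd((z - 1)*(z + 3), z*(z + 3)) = z + 3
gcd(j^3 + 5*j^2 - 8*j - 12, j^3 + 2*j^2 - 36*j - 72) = j + 6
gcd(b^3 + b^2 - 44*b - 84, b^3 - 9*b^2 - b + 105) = b - 7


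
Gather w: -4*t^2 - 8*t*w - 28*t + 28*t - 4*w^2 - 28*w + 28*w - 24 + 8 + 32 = -4*t^2 - 8*t*w - 4*w^2 + 16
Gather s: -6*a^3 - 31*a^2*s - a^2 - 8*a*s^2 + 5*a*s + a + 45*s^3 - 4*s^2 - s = -6*a^3 - a^2 + a + 45*s^3 + s^2*(-8*a - 4) + s*(-31*a^2 + 5*a - 1)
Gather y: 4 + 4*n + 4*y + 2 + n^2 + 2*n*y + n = n^2 + 5*n + y*(2*n + 4) + 6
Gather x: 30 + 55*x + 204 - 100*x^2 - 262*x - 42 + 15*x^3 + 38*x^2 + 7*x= 15*x^3 - 62*x^2 - 200*x + 192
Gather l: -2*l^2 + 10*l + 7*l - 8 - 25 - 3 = -2*l^2 + 17*l - 36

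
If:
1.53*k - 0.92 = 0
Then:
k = 0.60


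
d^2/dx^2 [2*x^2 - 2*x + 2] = 4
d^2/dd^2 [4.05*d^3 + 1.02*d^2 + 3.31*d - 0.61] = 24.3*d + 2.04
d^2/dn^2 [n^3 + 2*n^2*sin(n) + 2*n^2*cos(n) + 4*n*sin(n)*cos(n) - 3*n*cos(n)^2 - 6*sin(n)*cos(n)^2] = -2*sqrt(2)*n^2*sin(n + pi/4) - 8*n*sin(2*n) + 6*n*cos(2*n) + 8*sqrt(2)*n*cos(n + pi/4) + 6*n + 11*sin(n)/2 + 6*sin(2*n) + 27*sin(3*n)/2 + 4*cos(n) + 8*cos(2*n)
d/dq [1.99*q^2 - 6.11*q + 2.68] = 3.98*q - 6.11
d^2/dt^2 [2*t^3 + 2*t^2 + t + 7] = 12*t + 4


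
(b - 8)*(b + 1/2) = b^2 - 15*b/2 - 4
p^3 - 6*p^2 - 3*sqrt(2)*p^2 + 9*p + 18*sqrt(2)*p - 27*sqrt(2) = (p - 3)^2*(p - 3*sqrt(2))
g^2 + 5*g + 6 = (g + 2)*(g + 3)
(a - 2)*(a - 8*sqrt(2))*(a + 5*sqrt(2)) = a^3 - 3*sqrt(2)*a^2 - 2*a^2 - 80*a + 6*sqrt(2)*a + 160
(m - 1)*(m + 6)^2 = m^3 + 11*m^2 + 24*m - 36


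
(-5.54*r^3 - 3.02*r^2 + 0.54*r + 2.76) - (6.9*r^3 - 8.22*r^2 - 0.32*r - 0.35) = -12.44*r^3 + 5.2*r^2 + 0.86*r + 3.11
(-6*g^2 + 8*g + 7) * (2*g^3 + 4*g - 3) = -12*g^5 + 16*g^4 - 10*g^3 + 50*g^2 + 4*g - 21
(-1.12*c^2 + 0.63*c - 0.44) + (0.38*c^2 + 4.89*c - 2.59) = -0.74*c^2 + 5.52*c - 3.03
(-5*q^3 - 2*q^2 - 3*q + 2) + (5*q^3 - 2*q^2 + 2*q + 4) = -4*q^2 - q + 6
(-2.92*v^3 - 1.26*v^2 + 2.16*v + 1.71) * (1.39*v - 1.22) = -4.0588*v^4 + 1.811*v^3 + 4.5396*v^2 - 0.258300000000001*v - 2.0862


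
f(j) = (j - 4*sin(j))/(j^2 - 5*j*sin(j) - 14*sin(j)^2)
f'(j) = (1 - 4*cos(j))/(j^2 - 5*j*sin(j) - 14*sin(j)^2) + (j - 4*sin(j))*(5*j*cos(j) - 2*j + 28*sin(j)*cos(j) + 5*sin(j))/(j^2 - 5*j*sin(j) - 14*sin(j)^2)^2 = (j^2*cos(j) - j^2 + 8*j*sin(j) + 14*j*sin(2*j) - 14*cos(j) + 17*cos(2*j) + 14*cos(3*j) - 17)/((j - 7*sin(j))^2*(j + 2*sin(j))^2)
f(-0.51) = -0.33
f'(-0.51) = -0.63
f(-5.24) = -0.22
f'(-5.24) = -0.10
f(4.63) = 0.28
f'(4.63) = -0.08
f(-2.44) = -0.02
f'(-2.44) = -0.46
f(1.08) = 0.17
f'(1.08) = -0.13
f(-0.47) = -0.36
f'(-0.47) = -0.74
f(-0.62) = -0.28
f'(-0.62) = -0.42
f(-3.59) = -0.30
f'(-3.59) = 0.02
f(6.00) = 0.16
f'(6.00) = -0.04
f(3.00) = 0.37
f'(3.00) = -0.59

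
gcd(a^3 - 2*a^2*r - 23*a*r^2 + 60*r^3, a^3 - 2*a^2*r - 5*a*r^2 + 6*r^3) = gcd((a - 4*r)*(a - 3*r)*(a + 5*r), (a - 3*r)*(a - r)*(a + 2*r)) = -a + 3*r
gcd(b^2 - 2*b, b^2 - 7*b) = b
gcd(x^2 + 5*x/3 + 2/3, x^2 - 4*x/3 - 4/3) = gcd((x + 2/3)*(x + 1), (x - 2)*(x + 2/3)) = x + 2/3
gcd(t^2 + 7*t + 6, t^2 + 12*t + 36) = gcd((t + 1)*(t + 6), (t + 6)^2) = t + 6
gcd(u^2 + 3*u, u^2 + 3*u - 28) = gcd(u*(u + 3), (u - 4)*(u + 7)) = 1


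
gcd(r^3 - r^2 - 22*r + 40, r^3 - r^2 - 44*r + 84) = r - 2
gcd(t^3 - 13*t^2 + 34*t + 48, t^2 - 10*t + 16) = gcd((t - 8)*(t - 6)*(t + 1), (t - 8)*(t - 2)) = t - 8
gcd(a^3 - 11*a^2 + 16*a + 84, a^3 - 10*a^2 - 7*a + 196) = a - 7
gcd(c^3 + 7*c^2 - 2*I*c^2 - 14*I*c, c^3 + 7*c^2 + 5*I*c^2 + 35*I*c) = c^2 + 7*c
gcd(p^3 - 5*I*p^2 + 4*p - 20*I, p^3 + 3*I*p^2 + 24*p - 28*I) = p - 2*I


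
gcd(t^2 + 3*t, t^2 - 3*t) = t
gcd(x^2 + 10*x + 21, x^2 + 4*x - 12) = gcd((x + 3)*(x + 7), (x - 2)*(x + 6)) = 1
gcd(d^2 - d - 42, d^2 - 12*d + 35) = d - 7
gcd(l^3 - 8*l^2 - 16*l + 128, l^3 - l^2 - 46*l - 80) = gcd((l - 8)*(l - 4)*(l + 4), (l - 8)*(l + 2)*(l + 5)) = l - 8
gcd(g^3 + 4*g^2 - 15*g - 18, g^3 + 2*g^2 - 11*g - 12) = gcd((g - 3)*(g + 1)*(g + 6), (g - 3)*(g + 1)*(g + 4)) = g^2 - 2*g - 3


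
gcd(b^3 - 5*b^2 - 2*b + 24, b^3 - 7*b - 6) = b^2 - b - 6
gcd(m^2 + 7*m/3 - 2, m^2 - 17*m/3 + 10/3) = m - 2/3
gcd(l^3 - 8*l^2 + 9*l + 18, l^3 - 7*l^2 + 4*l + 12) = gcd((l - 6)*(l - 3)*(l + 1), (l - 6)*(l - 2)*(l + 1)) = l^2 - 5*l - 6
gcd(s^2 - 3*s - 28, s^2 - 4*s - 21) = s - 7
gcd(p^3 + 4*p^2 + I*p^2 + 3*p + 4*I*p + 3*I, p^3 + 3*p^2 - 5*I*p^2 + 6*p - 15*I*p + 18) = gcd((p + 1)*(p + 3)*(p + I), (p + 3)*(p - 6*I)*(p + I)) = p^2 + p*(3 + I) + 3*I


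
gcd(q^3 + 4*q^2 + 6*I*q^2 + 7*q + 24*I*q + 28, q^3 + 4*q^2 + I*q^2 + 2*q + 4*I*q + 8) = q^2 + q*(4 - I) - 4*I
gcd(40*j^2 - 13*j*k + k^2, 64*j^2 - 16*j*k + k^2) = 8*j - k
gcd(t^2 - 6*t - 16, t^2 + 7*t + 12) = 1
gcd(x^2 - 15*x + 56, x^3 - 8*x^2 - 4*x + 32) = x - 8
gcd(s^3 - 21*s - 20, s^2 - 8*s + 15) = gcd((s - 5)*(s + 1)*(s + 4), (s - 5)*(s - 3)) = s - 5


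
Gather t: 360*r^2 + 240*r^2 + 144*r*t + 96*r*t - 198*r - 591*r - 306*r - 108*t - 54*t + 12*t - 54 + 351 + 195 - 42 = 600*r^2 - 1095*r + t*(240*r - 150) + 450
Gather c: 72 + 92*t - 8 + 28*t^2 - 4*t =28*t^2 + 88*t + 64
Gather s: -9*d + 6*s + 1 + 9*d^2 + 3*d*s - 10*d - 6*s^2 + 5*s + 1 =9*d^2 - 19*d - 6*s^2 + s*(3*d + 11) + 2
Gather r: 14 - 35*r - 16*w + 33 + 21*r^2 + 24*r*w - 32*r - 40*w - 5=21*r^2 + r*(24*w - 67) - 56*w + 42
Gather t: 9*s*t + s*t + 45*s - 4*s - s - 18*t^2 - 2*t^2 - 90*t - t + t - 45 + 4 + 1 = 40*s - 20*t^2 + t*(10*s - 90) - 40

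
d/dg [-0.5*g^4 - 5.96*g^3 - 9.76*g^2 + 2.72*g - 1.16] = -2.0*g^3 - 17.88*g^2 - 19.52*g + 2.72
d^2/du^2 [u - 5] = 0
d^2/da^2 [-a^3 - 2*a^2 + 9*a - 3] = -6*a - 4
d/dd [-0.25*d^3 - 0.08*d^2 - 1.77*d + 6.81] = -0.75*d^2 - 0.16*d - 1.77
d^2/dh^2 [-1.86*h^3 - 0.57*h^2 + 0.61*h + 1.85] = -11.16*h - 1.14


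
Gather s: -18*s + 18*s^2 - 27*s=18*s^2 - 45*s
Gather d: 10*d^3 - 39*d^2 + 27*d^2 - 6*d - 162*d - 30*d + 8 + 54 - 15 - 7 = 10*d^3 - 12*d^2 - 198*d + 40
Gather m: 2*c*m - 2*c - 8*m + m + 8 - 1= -2*c + m*(2*c - 7) + 7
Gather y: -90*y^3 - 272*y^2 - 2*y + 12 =-90*y^3 - 272*y^2 - 2*y + 12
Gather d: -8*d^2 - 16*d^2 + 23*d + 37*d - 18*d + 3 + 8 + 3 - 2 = -24*d^2 + 42*d + 12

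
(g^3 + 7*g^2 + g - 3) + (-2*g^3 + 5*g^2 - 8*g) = -g^3 + 12*g^2 - 7*g - 3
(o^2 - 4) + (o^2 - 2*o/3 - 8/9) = 2*o^2 - 2*o/3 - 44/9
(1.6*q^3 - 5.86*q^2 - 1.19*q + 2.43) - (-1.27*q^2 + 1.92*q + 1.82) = 1.6*q^3 - 4.59*q^2 - 3.11*q + 0.61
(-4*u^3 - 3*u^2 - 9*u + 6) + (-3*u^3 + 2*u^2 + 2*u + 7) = -7*u^3 - u^2 - 7*u + 13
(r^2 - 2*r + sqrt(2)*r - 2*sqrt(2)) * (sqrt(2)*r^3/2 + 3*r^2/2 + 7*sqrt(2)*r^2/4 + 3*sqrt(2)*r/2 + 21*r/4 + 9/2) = sqrt(2)*r^5/2 + 3*sqrt(2)*r^4/4 + 5*r^4/2 - sqrt(2)*r^3/2 + 15*r^3/4 - 10*r^2 - 3*sqrt(2)*r^2/4 - 15*r - 6*sqrt(2)*r - 9*sqrt(2)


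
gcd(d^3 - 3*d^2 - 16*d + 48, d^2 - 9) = d - 3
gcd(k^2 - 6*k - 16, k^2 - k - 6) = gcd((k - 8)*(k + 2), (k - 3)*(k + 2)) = k + 2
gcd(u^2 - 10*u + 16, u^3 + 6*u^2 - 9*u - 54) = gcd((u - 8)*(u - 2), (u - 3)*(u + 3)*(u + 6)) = 1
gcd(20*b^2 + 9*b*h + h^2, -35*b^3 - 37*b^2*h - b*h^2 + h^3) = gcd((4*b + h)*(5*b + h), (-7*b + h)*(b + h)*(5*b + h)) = 5*b + h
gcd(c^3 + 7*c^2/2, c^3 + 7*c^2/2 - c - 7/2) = c + 7/2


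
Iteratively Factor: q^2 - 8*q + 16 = (q - 4)*(q - 4)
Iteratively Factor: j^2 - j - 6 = (j + 2)*(j - 3)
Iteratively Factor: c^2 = (c)*(c)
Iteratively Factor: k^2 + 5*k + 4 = (k + 1)*(k + 4)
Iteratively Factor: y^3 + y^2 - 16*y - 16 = (y - 4)*(y^2 + 5*y + 4) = (y - 4)*(y + 1)*(y + 4)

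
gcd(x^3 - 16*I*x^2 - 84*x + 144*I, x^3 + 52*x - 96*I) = x - 6*I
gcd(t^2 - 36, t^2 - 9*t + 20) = 1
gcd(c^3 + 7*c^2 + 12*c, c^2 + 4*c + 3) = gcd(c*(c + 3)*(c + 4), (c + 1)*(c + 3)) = c + 3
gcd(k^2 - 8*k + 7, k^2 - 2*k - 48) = 1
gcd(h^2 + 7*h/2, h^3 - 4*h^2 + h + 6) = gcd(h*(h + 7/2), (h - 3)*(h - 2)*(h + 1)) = 1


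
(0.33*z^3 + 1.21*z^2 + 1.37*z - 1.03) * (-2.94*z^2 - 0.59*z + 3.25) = -0.9702*z^5 - 3.7521*z^4 - 3.6692*z^3 + 6.1524*z^2 + 5.0602*z - 3.3475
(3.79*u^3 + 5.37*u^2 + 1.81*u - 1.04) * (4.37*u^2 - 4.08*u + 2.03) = 16.5623*u^5 + 8.0037*u^4 - 6.3062*u^3 - 1.0285*u^2 + 7.9175*u - 2.1112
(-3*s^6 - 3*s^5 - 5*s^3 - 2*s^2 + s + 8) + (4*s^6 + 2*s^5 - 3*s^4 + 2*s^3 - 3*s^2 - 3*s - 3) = s^6 - s^5 - 3*s^4 - 3*s^3 - 5*s^2 - 2*s + 5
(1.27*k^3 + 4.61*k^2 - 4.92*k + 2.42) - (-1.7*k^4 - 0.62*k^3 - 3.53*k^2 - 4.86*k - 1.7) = 1.7*k^4 + 1.89*k^3 + 8.14*k^2 - 0.0599999999999996*k + 4.12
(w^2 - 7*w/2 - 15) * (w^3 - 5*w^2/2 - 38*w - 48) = w^5 - 6*w^4 - 177*w^3/4 + 245*w^2/2 + 738*w + 720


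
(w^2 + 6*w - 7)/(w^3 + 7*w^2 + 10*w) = (w^2 + 6*w - 7)/(w*(w^2 + 7*w + 10))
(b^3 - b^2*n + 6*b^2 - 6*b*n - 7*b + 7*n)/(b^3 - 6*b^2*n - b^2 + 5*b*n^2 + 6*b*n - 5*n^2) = (b + 7)/(b - 5*n)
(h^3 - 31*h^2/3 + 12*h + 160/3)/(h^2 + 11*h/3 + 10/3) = (h^2 - 12*h + 32)/(h + 2)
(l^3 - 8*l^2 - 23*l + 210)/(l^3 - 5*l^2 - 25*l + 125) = (l^2 - 13*l + 42)/(l^2 - 10*l + 25)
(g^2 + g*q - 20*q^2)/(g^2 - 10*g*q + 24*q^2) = (-g - 5*q)/(-g + 6*q)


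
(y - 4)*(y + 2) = y^2 - 2*y - 8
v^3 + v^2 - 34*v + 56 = (v - 4)*(v - 2)*(v + 7)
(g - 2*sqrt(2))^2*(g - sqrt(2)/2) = g^3 - 9*sqrt(2)*g^2/2 + 12*g - 4*sqrt(2)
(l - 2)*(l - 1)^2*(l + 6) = l^4 + 2*l^3 - 19*l^2 + 28*l - 12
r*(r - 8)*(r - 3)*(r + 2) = r^4 - 9*r^3 + 2*r^2 + 48*r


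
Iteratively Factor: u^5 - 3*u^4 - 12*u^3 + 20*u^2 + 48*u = (u - 3)*(u^4 - 12*u^2 - 16*u) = (u - 4)*(u - 3)*(u^3 + 4*u^2 + 4*u) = (u - 4)*(u - 3)*(u + 2)*(u^2 + 2*u) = u*(u - 4)*(u - 3)*(u + 2)*(u + 2)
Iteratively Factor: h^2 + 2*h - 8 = (h + 4)*(h - 2)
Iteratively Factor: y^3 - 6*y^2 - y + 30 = (y - 5)*(y^2 - y - 6) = (y - 5)*(y + 2)*(y - 3)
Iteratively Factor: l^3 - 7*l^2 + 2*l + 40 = (l - 4)*(l^2 - 3*l - 10) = (l - 4)*(l + 2)*(l - 5)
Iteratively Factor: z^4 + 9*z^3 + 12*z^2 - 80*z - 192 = (z + 4)*(z^3 + 5*z^2 - 8*z - 48) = (z + 4)^2*(z^2 + z - 12) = (z - 3)*(z + 4)^2*(z + 4)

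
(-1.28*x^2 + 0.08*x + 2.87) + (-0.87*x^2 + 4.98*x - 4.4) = -2.15*x^2 + 5.06*x - 1.53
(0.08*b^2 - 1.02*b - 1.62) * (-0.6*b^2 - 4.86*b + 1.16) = -0.048*b^4 + 0.2232*b^3 + 6.022*b^2 + 6.69*b - 1.8792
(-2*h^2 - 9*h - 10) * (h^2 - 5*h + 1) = -2*h^4 + h^3 + 33*h^2 + 41*h - 10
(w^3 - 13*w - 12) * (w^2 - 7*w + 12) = w^5 - 7*w^4 - w^3 + 79*w^2 - 72*w - 144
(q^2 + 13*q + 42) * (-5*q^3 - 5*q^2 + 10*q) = -5*q^5 - 70*q^4 - 265*q^3 - 80*q^2 + 420*q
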